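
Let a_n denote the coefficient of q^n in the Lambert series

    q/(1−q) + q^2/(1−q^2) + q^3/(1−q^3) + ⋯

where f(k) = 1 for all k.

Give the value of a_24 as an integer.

a_24 = 8

n=24: 24·1 12·2 8·3 6·4 4·6 3·8 2·12 1·24  f→[1+1+1+1+1+1+1+1]=8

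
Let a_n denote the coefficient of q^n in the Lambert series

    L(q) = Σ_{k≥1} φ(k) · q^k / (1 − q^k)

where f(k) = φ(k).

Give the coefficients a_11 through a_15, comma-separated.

d|11:{1,11}  Σφ=1+10=11
d|12:{12,6,4,3,2,1}  Σφ=4+2+2+2+1+1=12
n=13: 13·1 1·13  φ→[12+1]=13
n=14: 1·14 2·7 7·2 14·1  φ→[1+1+6+6]=14
n=15: 15·1 5·3 3·5 1·15  φ→[8+4+2+1]=15

11, 12, 13, 14, 15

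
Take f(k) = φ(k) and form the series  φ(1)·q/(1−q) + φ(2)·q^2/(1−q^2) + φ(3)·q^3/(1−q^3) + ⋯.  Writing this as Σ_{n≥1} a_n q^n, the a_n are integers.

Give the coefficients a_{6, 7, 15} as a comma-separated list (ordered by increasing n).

q^6  k|6↦φ(k): 1:1 2:1 3:2 6:2  a_6=6
d|7:{7,1}  Σφ=6+1=7
d|15:{1,3,5,15}  Σφ=1+2+4+8=15

6, 7, 15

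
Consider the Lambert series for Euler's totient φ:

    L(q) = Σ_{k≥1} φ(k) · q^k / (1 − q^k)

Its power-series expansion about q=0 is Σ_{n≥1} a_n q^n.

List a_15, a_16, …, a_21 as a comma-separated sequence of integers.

q^15  k|15↦φ(k): 1:1 3:2 5:4 15:8  a_15=15
d|16:{1,2,4,8,16}  Σφ=1+1+2+4+8=16
[q^17] φ(17)=16,φ(1)=1 ⇒ 17
q^18  k|18↦φ(k): 18:6 9:6 6:2 3:2 2:1 1:1  a_18=18
[q^19] φ(1)=1,φ(19)=18 ⇒ 19
q^20  k|20↦φ(k): 1:1 2:1 4:2 5:4 10:4 20:8  a_20=20
n=21: 1·21 3·7 7·3 21·1  φ→[1+2+6+12]=21

15, 16, 17, 18, 19, 20, 21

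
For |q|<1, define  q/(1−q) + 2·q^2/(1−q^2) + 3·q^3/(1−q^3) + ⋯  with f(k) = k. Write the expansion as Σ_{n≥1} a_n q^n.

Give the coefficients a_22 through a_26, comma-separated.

[q^22] f(22)=22,f(11)=11,f(2)=2,f(1)=1 ⇒ 36
d|23:{23,1}  Σf=23+1=24
[q^24] f(24)=24,f(12)=12,f(8)=8,f(6)=6,f(4)=4,f(3)=3,f(2)=2,f(1)=1 ⇒ 60
n=25: 1·25 5·5 25·1  f→[1+5+25]=31
q^26  k|26↦f(k): 26:26 13:13 2:2 1:1  a_26=42

36, 24, 60, 31, 42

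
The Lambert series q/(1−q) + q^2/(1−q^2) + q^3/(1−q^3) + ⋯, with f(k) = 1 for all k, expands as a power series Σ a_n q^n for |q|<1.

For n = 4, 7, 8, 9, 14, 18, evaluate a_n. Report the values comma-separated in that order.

q^4  k|4↦f(k): 4:1 2:1 1:1  a_4=3
d|7:{1,7}  Σf=1+1=2
[q^8] f(8)=1,f(4)=1,f(2)=1,f(1)=1 ⇒ 4
[q^9] f(1)=1,f(3)=1,f(9)=1 ⇒ 3
n=14: 14·1 7·2 2·7 1·14  f→[1+1+1+1]=4
n=18: 18·1 9·2 6·3 3·6 2·9 1·18  f→[1+1+1+1+1+1]=6

3, 2, 4, 3, 4, 6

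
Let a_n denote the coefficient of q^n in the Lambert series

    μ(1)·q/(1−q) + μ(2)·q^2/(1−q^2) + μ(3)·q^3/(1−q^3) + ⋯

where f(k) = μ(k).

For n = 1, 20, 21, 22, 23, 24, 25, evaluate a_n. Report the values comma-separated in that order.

d|1:{1}  Σμ=1=1
n=20: 1·20 2·10 4·5 5·4 10·2 20·1  μ→[1+(-1)+0+(-1)+1+0]=0
[q^21] μ(1)=1,μ(3)=-1,μ(7)=-1,μ(21)=1 ⇒ 0
d|22:{1,2,11,22}  Σμ=1+(-1)+(-1)+1=0
[q^23] μ(23)=-1,μ(1)=1 ⇒ 0
n=24: 1·24 2·12 3·8 4·6 6·4 8·3 12·2 24·1  μ→[1+(-1)+(-1)+0+1+0+0+0]=0
d|25:{1,5,25}  Σμ=1+(-1)+0=0

1, 0, 0, 0, 0, 0, 0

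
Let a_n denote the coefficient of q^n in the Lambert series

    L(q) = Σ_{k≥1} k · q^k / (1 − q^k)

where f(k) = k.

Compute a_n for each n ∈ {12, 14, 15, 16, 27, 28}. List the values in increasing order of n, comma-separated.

d|12:{12,6,4,3,2,1}  Σf=12+6+4+3+2+1=28
q^14  k|14↦f(k): 14:14 7:7 2:2 1:1  a_14=24
[q^15] f(15)=15,f(5)=5,f(3)=3,f(1)=1 ⇒ 24
d|16:{1,2,4,8,16}  Σf=1+2+4+8+16=31
d|27:{27,9,3,1}  Σf=27+9+3+1=40
n=28: 1·28 2·14 4·7 7·4 14·2 28·1  f→[1+2+4+7+14+28]=56

28, 24, 24, 31, 40, 56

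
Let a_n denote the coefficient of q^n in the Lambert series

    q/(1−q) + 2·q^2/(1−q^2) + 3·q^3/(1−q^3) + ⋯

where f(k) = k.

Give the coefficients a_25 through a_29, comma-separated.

n=25: 25·1 5·5 1·25  f→[25+5+1]=31
[q^26] f(1)=1,f(2)=2,f(13)=13,f(26)=26 ⇒ 42
[q^27] f(1)=1,f(3)=3,f(9)=9,f(27)=27 ⇒ 40
n=28: 28·1 14·2 7·4 4·7 2·14 1·28  f→[28+14+7+4+2+1]=56
d|29:{29,1}  Σf=29+1=30

31, 42, 40, 56, 30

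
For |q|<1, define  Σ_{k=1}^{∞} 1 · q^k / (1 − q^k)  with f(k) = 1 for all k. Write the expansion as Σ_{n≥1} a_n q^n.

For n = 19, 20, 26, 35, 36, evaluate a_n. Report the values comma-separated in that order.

2, 6, 4, 4, 9

q^19  k|19↦f(k): 19:1 1:1  a_19=2
q^20  k|20↦f(k): 20:1 10:1 5:1 4:1 2:1 1:1  a_20=6
n=26: 26·1 13·2 2·13 1·26  f→[1+1+1+1]=4
n=35: 35·1 7·5 5·7 1·35  f→[1+1+1+1]=4
d|36:{36,18,12,9,6,4,3,2,1}  Σf=1+1+1+1+1+1+1+1+1=9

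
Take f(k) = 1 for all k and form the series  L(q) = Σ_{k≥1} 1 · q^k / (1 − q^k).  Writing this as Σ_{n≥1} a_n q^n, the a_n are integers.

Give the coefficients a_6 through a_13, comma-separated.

4, 2, 4, 3, 4, 2, 6, 2

d|6:{6,3,2,1}  Σf=1+1+1+1=4
[q^7] f(7)=1,f(1)=1 ⇒ 2
d|8:{1,2,4,8}  Σf=1+1+1+1=4
q^9  k|9↦f(k): 9:1 3:1 1:1  a_9=3
n=10: 1·10 2·5 5·2 10·1  f→[1+1+1+1]=4
q^11  k|11↦f(k): 1:1 11:1  a_11=2
d|12:{12,6,4,3,2,1}  Σf=1+1+1+1+1+1=6
d|13:{1,13}  Σf=1+1=2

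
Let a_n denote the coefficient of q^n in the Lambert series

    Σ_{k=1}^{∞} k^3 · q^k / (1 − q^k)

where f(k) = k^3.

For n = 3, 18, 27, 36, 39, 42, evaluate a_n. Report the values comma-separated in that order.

28, 6813, 20440, 55261, 61544, 86688

d|3:{3,1}  Σf=27+1=28
d|18:{1,2,3,6,9,18}  Σf=1+8+27+216+729+5832=6813
q^27  k|27↦f(k): 1:1 3:27 9:729 27:19683  a_27=20440
q^36  k|36↦f(k): 1:1 2:8 3:27 4:64 6:216 9:729 12:1728 18:5832 36:46656  a_36=55261
[q^39] f(39)=59319,f(13)=2197,f(3)=27,f(1)=1 ⇒ 61544
[q^42] f(1)=1,f(2)=8,f(3)=27,f(6)=216,f(7)=343,f(14)=2744,f(21)=9261,f(42)=74088 ⇒ 86688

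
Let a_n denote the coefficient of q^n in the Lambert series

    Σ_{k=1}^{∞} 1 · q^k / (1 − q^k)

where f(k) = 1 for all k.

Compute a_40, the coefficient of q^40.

a_40 = 8

n=40: 1·40 2·20 4·10 5·8 8·5 10·4 20·2 40·1  f→[1+1+1+1+1+1+1+1]=8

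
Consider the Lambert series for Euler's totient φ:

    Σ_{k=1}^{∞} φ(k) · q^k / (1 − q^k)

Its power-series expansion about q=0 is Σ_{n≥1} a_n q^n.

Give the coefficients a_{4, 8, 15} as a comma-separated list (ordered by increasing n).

q^4  k|4↦φ(k): 1:1 2:1 4:2  a_4=4
q^8  k|8↦φ(k): 8:4 4:2 2:1 1:1  a_8=8
q^15  k|15↦φ(k): 1:1 3:2 5:4 15:8  a_15=15

4, 8, 15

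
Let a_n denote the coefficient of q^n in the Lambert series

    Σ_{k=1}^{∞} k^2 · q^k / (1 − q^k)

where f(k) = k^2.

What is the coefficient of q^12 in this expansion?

a_12 = 210

n=12: 1·12 2·6 3·4 4·3 6·2 12·1  f→[1+4+9+16+36+144]=210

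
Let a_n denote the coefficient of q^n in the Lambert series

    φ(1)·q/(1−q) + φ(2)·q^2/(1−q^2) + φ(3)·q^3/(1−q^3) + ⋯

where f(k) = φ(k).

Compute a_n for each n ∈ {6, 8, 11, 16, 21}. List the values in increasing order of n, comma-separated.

q^6  k|6↦φ(k): 1:1 2:1 3:2 6:2  a_6=6
[q^8] φ(8)=4,φ(4)=2,φ(2)=1,φ(1)=1 ⇒ 8
[q^11] φ(11)=10,φ(1)=1 ⇒ 11
d|16:{16,8,4,2,1}  Σφ=8+4+2+1+1=16
d|21:{21,7,3,1}  Σφ=12+6+2+1=21

6, 8, 11, 16, 21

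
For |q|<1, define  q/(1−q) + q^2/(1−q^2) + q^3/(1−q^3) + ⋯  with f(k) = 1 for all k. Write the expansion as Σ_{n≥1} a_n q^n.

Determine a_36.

a_36 = 9

n=36: 1·36 2·18 3·12 4·9 6·6 9·4 12·3 18·2 36·1  f→[1+1+1+1+1+1+1+1+1]=9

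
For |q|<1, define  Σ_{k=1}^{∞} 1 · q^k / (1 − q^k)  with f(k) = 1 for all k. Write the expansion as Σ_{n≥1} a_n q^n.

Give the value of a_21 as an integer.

a_21 = 4

[q^21] f(21)=1,f(7)=1,f(3)=1,f(1)=1 ⇒ 4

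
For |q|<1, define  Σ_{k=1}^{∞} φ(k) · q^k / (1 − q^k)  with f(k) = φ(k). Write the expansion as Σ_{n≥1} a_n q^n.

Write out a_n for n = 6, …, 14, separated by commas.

q^6  k|6↦φ(k): 6:2 3:2 2:1 1:1  a_6=6
n=7: 1·7 7·1  φ→[1+6]=7
q^8  k|8↦φ(k): 1:1 2:1 4:2 8:4  a_8=8
n=9: 1·9 3·3 9·1  φ→[1+2+6]=9
[q^10] φ(10)=4,φ(5)=4,φ(2)=1,φ(1)=1 ⇒ 10
d|11:{1,11}  Σφ=1+10=11
d|12:{1,2,3,4,6,12}  Σφ=1+1+2+2+2+4=12
q^13  k|13↦φ(k): 1:1 13:12  a_13=13
d|14:{1,2,7,14}  Σφ=1+1+6+6=14

6, 7, 8, 9, 10, 11, 12, 13, 14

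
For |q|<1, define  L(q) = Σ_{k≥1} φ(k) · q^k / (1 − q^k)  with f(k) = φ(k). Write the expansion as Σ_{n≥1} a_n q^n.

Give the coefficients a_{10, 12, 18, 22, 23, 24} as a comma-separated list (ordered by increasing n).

[q^10] φ(1)=1,φ(2)=1,φ(5)=4,φ(10)=4 ⇒ 10
n=12: 12·1 6·2 4·3 3·4 2·6 1·12  φ→[4+2+2+2+1+1]=12
[q^18] φ(1)=1,φ(2)=1,φ(3)=2,φ(6)=2,φ(9)=6,φ(18)=6 ⇒ 18
d|22:{1,2,11,22}  Σφ=1+1+10+10=22
q^23  k|23↦φ(k): 1:1 23:22  a_23=23
d|24:{24,12,8,6,4,3,2,1}  Σφ=8+4+4+2+2+2+1+1=24

10, 12, 18, 22, 23, 24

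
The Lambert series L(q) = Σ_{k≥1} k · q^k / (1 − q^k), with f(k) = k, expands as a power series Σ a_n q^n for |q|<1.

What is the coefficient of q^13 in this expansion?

a_13 = 14

d|13:{13,1}  Σf=13+1=14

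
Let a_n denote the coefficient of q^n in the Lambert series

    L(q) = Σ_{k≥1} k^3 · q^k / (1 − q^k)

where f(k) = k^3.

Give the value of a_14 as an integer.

[q^14] f(1)=1,f(2)=8,f(7)=343,f(14)=2744 ⇒ 3096

a_14 = 3096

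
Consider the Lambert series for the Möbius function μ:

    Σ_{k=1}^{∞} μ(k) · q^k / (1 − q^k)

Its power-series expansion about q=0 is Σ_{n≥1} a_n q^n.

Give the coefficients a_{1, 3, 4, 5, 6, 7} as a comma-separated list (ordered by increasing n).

1, 0, 0, 0, 0, 0

n=1: 1·1  μ→[1]=1
n=3: 3·1 1·3  μ→[(-1)+1]=0
d|4:{1,2,4}  Σμ=1+(-1)+0=0
[q^5] μ(5)=-1,μ(1)=1 ⇒ 0
q^6  k|6↦μ(k): 1:1 2:-1 3:-1 6:1  a_6=0
d|7:{1,7}  Σμ=1+(-1)=0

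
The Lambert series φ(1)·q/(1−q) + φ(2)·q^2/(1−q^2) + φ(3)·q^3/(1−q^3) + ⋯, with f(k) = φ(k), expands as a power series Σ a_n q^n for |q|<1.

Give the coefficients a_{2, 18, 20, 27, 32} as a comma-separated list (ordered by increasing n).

n=2: 2·1 1·2  φ→[1+1]=2
[q^18] φ(18)=6,φ(9)=6,φ(6)=2,φ(3)=2,φ(2)=1,φ(1)=1 ⇒ 18
d|20:{1,2,4,5,10,20}  Σφ=1+1+2+4+4+8=20
q^27  k|27↦φ(k): 27:18 9:6 3:2 1:1  a_27=27
[q^32] φ(32)=16,φ(16)=8,φ(8)=4,φ(4)=2,φ(2)=1,φ(1)=1 ⇒ 32

2, 18, 20, 27, 32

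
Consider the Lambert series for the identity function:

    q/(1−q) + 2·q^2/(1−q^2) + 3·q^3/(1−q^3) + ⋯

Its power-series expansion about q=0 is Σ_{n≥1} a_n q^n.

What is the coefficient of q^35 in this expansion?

d|35:{35,7,5,1}  Σf=35+7+5+1=48

a_35 = 48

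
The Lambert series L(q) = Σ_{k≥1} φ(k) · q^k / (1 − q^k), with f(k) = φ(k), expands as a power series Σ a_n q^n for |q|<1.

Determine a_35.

q^35  k|35↦φ(k): 1:1 5:4 7:6 35:24  a_35=35

a_35 = 35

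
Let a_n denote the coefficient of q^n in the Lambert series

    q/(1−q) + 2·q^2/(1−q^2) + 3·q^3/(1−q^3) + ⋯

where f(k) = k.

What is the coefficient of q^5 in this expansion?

a_5 = 6

d|5:{5,1}  Σf=5+1=6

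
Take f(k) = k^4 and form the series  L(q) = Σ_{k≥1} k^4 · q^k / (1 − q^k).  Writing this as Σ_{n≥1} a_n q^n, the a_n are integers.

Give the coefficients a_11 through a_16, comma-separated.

d|11:{11,1}  Σf=14641+1=14642
n=12: 1·12 2·6 3·4 4·3 6·2 12·1  f→[1+16+81+256+1296+20736]=22386
[q^13] f(13)=28561,f(1)=1 ⇒ 28562
n=14: 14·1 7·2 2·7 1·14  f→[38416+2401+16+1]=40834
d|15:{15,5,3,1}  Σf=50625+625+81+1=51332
n=16: 16·1 8·2 4·4 2·8 1·16  f→[65536+4096+256+16+1]=69905

14642, 22386, 28562, 40834, 51332, 69905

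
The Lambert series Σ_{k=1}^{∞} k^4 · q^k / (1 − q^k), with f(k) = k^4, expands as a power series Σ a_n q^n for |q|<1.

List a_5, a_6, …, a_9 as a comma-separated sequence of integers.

n=5: 5·1 1·5  f→[625+1]=626
d|6:{6,3,2,1}  Σf=1296+81+16+1=1394
d|7:{1,7}  Σf=1+2401=2402
n=8: 8·1 4·2 2·4 1·8  f→[4096+256+16+1]=4369
q^9  k|9↦f(k): 1:1 3:81 9:6561  a_9=6643

626, 1394, 2402, 4369, 6643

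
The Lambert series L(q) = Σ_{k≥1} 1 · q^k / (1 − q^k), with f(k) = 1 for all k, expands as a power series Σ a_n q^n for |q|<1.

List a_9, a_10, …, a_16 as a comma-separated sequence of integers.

3, 4, 2, 6, 2, 4, 4, 5

d|9:{9,3,1}  Σf=1+1+1=3
d|10:{10,5,2,1}  Σf=1+1+1+1=4
n=11: 11·1 1·11  f→[1+1]=2
[q^12] f(12)=1,f(6)=1,f(4)=1,f(3)=1,f(2)=1,f(1)=1 ⇒ 6
q^13  k|13↦f(k): 1:1 13:1  a_13=2
q^14  k|14↦f(k): 1:1 2:1 7:1 14:1  a_14=4
d|15:{1,3,5,15}  Σf=1+1+1+1=4
d|16:{16,8,4,2,1}  Σf=1+1+1+1+1=5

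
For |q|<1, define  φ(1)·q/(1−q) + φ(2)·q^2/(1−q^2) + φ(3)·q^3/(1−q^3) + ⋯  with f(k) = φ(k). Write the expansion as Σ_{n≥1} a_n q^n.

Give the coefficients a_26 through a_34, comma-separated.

n=26: 1·26 2·13 13·2 26·1  φ→[1+1+12+12]=26
[q^27] φ(1)=1,φ(3)=2,φ(9)=6,φ(27)=18 ⇒ 27
d|28:{1,2,4,7,14,28}  Σφ=1+1+2+6+6+12=28
n=29: 29·1 1·29  φ→[28+1]=29
n=30: 30·1 15·2 10·3 6·5 5·6 3·10 2·15 1·30  φ→[8+8+4+2+4+2+1+1]=30
q^31  k|31↦φ(k): 31:30 1:1  a_31=31
[q^32] φ(32)=16,φ(16)=8,φ(8)=4,φ(4)=2,φ(2)=1,φ(1)=1 ⇒ 32
q^33  k|33↦φ(k): 1:1 3:2 11:10 33:20  a_33=33
n=34: 34·1 17·2 2·17 1·34  φ→[16+16+1+1]=34

26, 27, 28, 29, 30, 31, 32, 33, 34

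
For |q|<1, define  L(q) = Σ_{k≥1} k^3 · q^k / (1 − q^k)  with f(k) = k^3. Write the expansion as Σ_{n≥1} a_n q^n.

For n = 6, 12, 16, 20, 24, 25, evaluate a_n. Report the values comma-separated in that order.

252, 2044, 4681, 9198, 16380, 15751

n=6: 6·1 3·2 2·3 1·6  f→[216+27+8+1]=252
q^12  k|12↦f(k): 12:1728 6:216 4:64 3:27 2:8 1:1  a_12=2044
[q^16] f(1)=1,f(2)=8,f(4)=64,f(8)=512,f(16)=4096 ⇒ 4681
n=20: 20·1 10·2 5·4 4·5 2·10 1·20  f→[8000+1000+125+64+8+1]=9198
q^24  k|24↦f(k): 1:1 2:8 3:27 4:64 6:216 8:512 12:1728 24:13824  a_24=16380
[q^25] f(1)=1,f(5)=125,f(25)=15625 ⇒ 15751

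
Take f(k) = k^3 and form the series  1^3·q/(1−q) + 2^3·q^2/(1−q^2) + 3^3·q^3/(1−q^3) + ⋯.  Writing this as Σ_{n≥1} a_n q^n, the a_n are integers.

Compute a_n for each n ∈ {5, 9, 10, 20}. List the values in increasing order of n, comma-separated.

n=5: 1·5 5·1  f→[1+125]=126
n=9: 9·1 3·3 1·9  f→[729+27+1]=757
[q^10] f(1)=1,f(2)=8,f(5)=125,f(10)=1000 ⇒ 1134
n=20: 20·1 10·2 5·4 4·5 2·10 1·20  f→[8000+1000+125+64+8+1]=9198

126, 757, 1134, 9198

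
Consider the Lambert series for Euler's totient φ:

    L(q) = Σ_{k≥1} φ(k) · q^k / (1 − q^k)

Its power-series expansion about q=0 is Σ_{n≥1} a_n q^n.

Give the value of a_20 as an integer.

q^20  k|20↦φ(k): 1:1 2:1 4:2 5:4 10:4 20:8  a_20=20

a_20 = 20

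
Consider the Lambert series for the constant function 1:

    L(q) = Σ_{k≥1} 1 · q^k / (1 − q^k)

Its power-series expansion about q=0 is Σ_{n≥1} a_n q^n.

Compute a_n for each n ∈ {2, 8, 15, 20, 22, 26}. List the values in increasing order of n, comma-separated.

[q^2] f(2)=1,f(1)=1 ⇒ 2
q^8  k|8↦f(k): 1:1 2:1 4:1 8:1  a_8=4
d|15:{1,3,5,15}  Σf=1+1+1+1=4
d|20:{20,10,5,4,2,1}  Σf=1+1+1+1+1+1=6
n=22: 1·22 2·11 11·2 22·1  f→[1+1+1+1]=4
d|26:{1,2,13,26}  Σf=1+1+1+1=4

2, 4, 4, 6, 4, 4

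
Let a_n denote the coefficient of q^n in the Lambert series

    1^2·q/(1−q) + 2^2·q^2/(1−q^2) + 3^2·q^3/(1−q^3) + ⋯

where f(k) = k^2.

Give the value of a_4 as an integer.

a_4 = 21

[q^4] f(4)=16,f(2)=4,f(1)=1 ⇒ 21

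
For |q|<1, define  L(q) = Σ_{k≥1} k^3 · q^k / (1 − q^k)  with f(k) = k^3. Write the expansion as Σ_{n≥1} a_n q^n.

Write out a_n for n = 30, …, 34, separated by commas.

d|30:{1,2,3,5,6,10,15,30}  Σf=1+8+27+125+216+1000+3375+27000=31752
n=31: 1·31 31·1  f→[1+29791]=29792
[q^32] f(1)=1,f(2)=8,f(4)=64,f(8)=512,f(16)=4096,f(32)=32768 ⇒ 37449
n=33: 33·1 11·3 3·11 1·33  f→[35937+1331+27+1]=37296
[q^34] f(1)=1,f(2)=8,f(17)=4913,f(34)=39304 ⇒ 44226

31752, 29792, 37449, 37296, 44226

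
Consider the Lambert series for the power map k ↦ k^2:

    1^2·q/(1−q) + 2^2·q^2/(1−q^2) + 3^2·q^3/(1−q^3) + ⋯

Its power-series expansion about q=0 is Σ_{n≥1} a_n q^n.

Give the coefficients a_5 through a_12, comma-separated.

n=5: 5·1 1·5  f→[25+1]=26
n=6: 1·6 2·3 3·2 6·1  f→[1+4+9+36]=50
q^7  k|7↦f(k): 7:49 1:1  a_7=50
[q^8] f(8)=64,f(4)=16,f(2)=4,f(1)=1 ⇒ 85
[q^9] f(9)=81,f(3)=9,f(1)=1 ⇒ 91
q^10  k|10↦f(k): 1:1 2:4 5:25 10:100  a_10=130
q^11  k|11↦f(k): 1:1 11:121  a_11=122
q^12  k|12↦f(k): 12:144 6:36 4:16 3:9 2:4 1:1  a_12=210

26, 50, 50, 85, 91, 130, 122, 210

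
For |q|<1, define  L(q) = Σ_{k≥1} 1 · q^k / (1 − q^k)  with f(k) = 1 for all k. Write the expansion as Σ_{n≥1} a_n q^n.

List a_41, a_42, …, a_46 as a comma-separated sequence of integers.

n=41: 41·1 1·41  f→[1+1]=2
n=42: 42·1 21·2 14·3 7·6 6·7 3·14 2·21 1·42  f→[1+1+1+1+1+1+1+1]=8
q^43  k|43↦f(k): 43:1 1:1  a_43=2
n=44: 1·44 2·22 4·11 11·4 22·2 44·1  f→[1+1+1+1+1+1]=6
d|45:{1,3,5,9,15,45}  Σf=1+1+1+1+1+1=6
q^46  k|46↦f(k): 46:1 23:1 2:1 1:1  a_46=4

2, 8, 2, 6, 6, 4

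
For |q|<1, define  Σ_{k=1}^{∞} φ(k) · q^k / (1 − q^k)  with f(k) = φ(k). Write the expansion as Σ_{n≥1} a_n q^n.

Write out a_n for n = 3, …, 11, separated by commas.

d|3:{3,1}  Σφ=2+1=3
q^4  k|4↦φ(k): 4:2 2:1 1:1  a_4=4
d|5:{1,5}  Σφ=1+4=5
q^6  k|6↦φ(k): 6:2 3:2 2:1 1:1  a_6=6
d|7:{1,7}  Σφ=1+6=7
n=8: 8·1 4·2 2·4 1·8  φ→[4+2+1+1]=8
[q^9] φ(1)=1,φ(3)=2,φ(9)=6 ⇒ 9
[q^10] φ(1)=1,φ(2)=1,φ(5)=4,φ(10)=4 ⇒ 10
q^11  k|11↦φ(k): 1:1 11:10  a_11=11

3, 4, 5, 6, 7, 8, 9, 10, 11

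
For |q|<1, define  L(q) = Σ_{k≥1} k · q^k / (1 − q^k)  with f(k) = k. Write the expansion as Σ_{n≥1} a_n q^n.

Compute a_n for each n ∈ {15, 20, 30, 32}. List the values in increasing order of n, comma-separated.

24, 42, 72, 63

d|15:{15,5,3,1}  Σf=15+5+3+1=24
[q^20] f(1)=1,f(2)=2,f(4)=4,f(5)=5,f(10)=10,f(20)=20 ⇒ 42
d|30:{1,2,3,5,6,10,15,30}  Σf=1+2+3+5+6+10+15+30=72
n=32: 32·1 16·2 8·4 4·8 2·16 1·32  f→[32+16+8+4+2+1]=63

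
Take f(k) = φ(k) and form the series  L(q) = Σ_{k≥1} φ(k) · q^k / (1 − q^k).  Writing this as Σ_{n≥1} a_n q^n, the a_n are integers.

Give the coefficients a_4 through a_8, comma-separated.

[q^4] φ(1)=1,φ(2)=1,φ(4)=2 ⇒ 4
n=5: 5·1 1·5  φ→[4+1]=5
n=6: 6·1 3·2 2·3 1·6  φ→[2+2+1+1]=6
n=7: 7·1 1·7  φ→[6+1]=7
[q^8] φ(1)=1,φ(2)=1,φ(4)=2,φ(8)=4 ⇒ 8

4, 5, 6, 7, 8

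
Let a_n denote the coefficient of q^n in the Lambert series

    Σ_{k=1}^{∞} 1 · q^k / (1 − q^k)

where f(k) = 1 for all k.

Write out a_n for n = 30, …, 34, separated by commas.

8, 2, 6, 4, 4

d|30:{30,15,10,6,5,3,2,1}  Σf=1+1+1+1+1+1+1+1=8
n=31: 31·1 1·31  f→[1+1]=2
n=32: 32·1 16·2 8·4 4·8 2·16 1·32  f→[1+1+1+1+1+1]=6
d|33:{1,3,11,33}  Σf=1+1+1+1=4
[q^34] f(34)=1,f(17)=1,f(2)=1,f(1)=1 ⇒ 4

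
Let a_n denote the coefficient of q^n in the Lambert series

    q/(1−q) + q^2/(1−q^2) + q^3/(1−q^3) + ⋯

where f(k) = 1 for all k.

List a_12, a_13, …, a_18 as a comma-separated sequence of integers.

6, 2, 4, 4, 5, 2, 6

[q^12] f(1)=1,f(2)=1,f(3)=1,f(4)=1,f(6)=1,f(12)=1 ⇒ 6
d|13:{1,13}  Σf=1+1=2
q^14  k|14↦f(k): 1:1 2:1 7:1 14:1  a_14=4
n=15: 1·15 3·5 5·3 15·1  f→[1+1+1+1]=4
n=16: 16·1 8·2 4·4 2·8 1·16  f→[1+1+1+1+1]=5
q^17  k|17↦f(k): 1:1 17:1  a_17=2
n=18: 1·18 2·9 3·6 6·3 9·2 18·1  f→[1+1+1+1+1+1]=6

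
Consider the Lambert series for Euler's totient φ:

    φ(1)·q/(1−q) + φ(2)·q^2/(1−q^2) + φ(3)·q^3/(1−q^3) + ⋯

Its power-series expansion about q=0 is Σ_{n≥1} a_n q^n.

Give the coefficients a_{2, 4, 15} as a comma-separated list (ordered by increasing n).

d|2:{2,1}  Σφ=1+1=2
[q^4] φ(1)=1,φ(2)=1,φ(4)=2 ⇒ 4
d|15:{15,5,3,1}  Σφ=8+4+2+1=15

2, 4, 15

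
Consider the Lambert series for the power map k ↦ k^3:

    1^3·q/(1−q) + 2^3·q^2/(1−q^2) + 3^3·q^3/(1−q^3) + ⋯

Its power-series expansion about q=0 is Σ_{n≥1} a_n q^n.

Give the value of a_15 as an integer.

[q^15] f(15)=3375,f(5)=125,f(3)=27,f(1)=1 ⇒ 3528

a_15 = 3528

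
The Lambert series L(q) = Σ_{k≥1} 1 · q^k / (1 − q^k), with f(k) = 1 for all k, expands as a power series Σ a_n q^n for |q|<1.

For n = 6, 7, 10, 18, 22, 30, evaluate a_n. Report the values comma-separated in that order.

4, 2, 4, 6, 4, 8

q^6  k|6↦f(k): 1:1 2:1 3:1 6:1  a_6=4
[q^7] f(1)=1,f(7)=1 ⇒ 2
[q^10] f(10)=1,f(5)=1,f(2)=1,f(1)=1 ⇒ 4
d|18:{18,9,6,3,2,1}  Σf=1+1+1+1+1+1=6
n=22: 1·22 2·11 11·2 22·1  f→[1+1+1+1]=4
[q^30] f(1)=1,f(2)=1,f(3)=1,f(5)=1,f(6)=1,f(10)=1,f(15)=1,f(30)=1 ⇒ 8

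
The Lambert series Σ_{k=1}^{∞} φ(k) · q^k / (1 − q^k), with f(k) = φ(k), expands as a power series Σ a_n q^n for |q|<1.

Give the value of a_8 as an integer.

q^8  k|8↦φ(k): 8:4 4:2 2:1 1:1  a_8=8

a_8 = 8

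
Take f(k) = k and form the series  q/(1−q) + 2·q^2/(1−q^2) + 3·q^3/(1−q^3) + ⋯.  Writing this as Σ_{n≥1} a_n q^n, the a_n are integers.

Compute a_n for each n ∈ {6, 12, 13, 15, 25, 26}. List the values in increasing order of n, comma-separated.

n=6: 1·6 2·3 3·2 6·1  f→[1+2+3+6]=12
d|12:{1,2,3,4,6,12}  Σf=1+2+3+4+6+12=28
[q^13] f(13)=13,f(1)=1 ⇒ 14
n=15: 1·15 3·5 5·3 15·1  f→[1+3+5+15]=24
[q^25] f(1)=1,f(5)=5,f(25)=25 ⇒ 31
q^26  k|26↦f(k): 26:26 13:13 2:2 1:1  a_26=42

12, 28, 14, 24, 31, 42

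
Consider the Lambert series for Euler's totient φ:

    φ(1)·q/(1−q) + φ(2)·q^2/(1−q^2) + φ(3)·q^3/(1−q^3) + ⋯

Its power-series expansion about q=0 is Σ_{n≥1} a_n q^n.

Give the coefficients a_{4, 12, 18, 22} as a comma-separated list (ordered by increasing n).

[q^4] φ(4)=2,φ(2)=1,φ(1)=1 ⇒ 4
n=12: 12·1 6·2 4·3 3·4 2·6 1·12  φ→[4+2+2+2+1+1]=12
q^18  k|18↦φ(k): 1:1 2:1 3:2 6:2 9:6 18:6  a_18=18
[q^22] φ(1)=1,φ(2)=1,φ(11)=10,φ(22)=10 ⇒ 22

4, 12, 18, 22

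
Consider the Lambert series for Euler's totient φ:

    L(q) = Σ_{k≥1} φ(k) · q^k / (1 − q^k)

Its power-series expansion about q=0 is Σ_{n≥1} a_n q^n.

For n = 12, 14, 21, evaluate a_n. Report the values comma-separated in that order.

[q^12] φ(12)=4,φ(6)=2,φ(4)=2,φ(3)=2,φ(2)=1,φ(1)=1 ⇒ 12
d|14:{14,7,2,1}  Σφ=6+6+1+1=14
[q^21] φ(21)=12,φ(7)=6,φ(3)=2,φ(1)=1 ⇒ 21

12, 14, 21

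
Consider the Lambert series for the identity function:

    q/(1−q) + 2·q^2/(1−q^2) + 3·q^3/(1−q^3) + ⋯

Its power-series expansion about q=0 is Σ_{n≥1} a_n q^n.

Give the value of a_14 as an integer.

a_14 = 24

d|14:{14,7,2,1}  Σf=14+7+2+1=24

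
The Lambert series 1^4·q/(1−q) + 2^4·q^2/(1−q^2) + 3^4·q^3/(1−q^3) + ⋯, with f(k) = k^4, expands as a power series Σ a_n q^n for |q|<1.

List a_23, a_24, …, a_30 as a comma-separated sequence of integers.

[q^23] f(23)=279841,f(1)=1 ⇒ 279842
[q^24] f(24)=331776,f(12)=20736,f(8)=4096,f(6)=1296,f(4)=256,f(3)=81,f(2)=16,f(1)=1 ⇒ 358258
n=25: 1·25 5·5 25·1  f→[1+625+390625]=391251
[q^26] f(1)=1,f(2)=16,f(13)=28561,f(26)=456976 ⇒ 485554
n=27: 27·1 9·3 3·9 1·27  f→[531441+6561+81+1]=538084
q^28  k|28↦f(k): 1:1 2:16 4:256 7:2401 14:38416 28:614656  a_28=655746
n=29: 29·1 1·29  f→[707281+1]=707282
[q^30] f(30)=810000,f(15)=50625,f(10)=10000,f(6)=1296,f(5)=625,f(3)=81,f(2)=16,f(1)=1 ⇒ 872644

279842, 358258, 391251, 485554, 538084, 655746, 707282, 872644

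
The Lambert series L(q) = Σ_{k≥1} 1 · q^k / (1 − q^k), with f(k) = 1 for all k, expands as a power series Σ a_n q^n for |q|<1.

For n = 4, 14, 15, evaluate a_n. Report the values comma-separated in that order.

n=4: 1·4 2·2 4·1  f→[1+1+1]=3
[q^14] f(1)=1,f(2)=1,f(7)=1,f(14)=1 ⇒ 4
d|15:{1,3,5,15}  Σf=1+1+1+1=4

3, 4, 4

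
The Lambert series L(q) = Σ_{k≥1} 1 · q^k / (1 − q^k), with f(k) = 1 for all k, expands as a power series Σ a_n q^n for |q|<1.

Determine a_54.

q^54  k|54↦f(k): 54:1 27:1 18:1 9:1 6:1 3:1 2:1 1:1  a_54=8

a_54 = 8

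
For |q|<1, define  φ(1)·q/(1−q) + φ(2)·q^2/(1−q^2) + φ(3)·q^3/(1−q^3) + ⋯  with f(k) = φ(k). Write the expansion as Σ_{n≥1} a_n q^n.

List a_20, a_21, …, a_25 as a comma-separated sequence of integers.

d|20:{1,2,4,5,10,20}  Σφ=1+1+2+4+4+8=20
d|21:{1,3,7,21}  Σφ=1+2+6+12=21
q^22  k|22↦φ(k): 22:10 11:10 2:1 1:1  a_22=22
[q^23] φ(23)=22,φ(1)=1 ⇒ 23
d|24:{1,2,3,4,6,8,12,24}  Σφ=1+1+2+2+2+4+4+8=24
n=25: 1·25 5·5 25·1  φ→[1+4+20]=25

20, 21, 22, 23, 24, 25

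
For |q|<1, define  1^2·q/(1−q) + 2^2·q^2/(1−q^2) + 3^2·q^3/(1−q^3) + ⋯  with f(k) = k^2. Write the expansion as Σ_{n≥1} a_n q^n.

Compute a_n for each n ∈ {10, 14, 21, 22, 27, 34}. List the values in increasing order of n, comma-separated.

n=10: 10·1 5·2 2·5 1·10  f→[100+25+4+1]=130
n=14: 14·1 7·2 2·7 1·14  f→[196+49+4+1]=250
n=21: 21·1 7·3 3·7 1·21  f→[441+49+9+1]=500
d|22:{22,11,2,1}  Σf=484+121+4+1=610
[q^27] f(1)=1,f(3)=9,f(9)=81,f(27)=729 ⇒ 820
d|34:{34,17,2,1}  Σf=1156+289+4+1=1450

130, 250, 500, 610, 820, 1450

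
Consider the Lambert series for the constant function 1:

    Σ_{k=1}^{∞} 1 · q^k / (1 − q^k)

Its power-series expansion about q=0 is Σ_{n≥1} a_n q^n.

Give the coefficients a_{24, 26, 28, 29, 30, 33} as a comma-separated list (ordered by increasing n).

8, 4, 6, 2, 8, 4

d|24:{24,12,8,6,4,3,2,1}  Σf=1+1+1+1+1+1+1+1=8
[q^26] f(26)=1,f(13)=1,f(2)=1,f(1)=1 ⇒ 4
n=28: 28·1 14·2 7·4 4·7 2·14 1·28  f→[1+1+1+1+1+1]=6
[q^29] f(29)=1,f(1)=1 ⇒ 2
d|30:{1,2,3,5,6,10,15,30}  Σf=1+1+1+1+1+1+1+1=8
n=33: 1·33 3·11 11·3 33·1  f→[1+1+1+1]=4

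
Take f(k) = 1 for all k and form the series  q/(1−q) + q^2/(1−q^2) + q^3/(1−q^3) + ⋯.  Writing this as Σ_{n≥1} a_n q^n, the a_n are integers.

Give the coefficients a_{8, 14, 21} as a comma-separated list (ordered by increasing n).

4, 4, 4

q^8  k|8↦f(k): 8:1 4:1 2:1 1:1  a_8=4
[q^14] f(14)=1,f(7)=1,f(2)=1,f(1)=1 ⇒ 4
n=21: 1·21 3·7 7·3 21·1  f→[1+1+1+1]=4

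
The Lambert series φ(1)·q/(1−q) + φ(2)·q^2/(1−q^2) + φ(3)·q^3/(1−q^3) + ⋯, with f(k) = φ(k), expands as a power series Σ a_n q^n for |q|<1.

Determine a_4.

n=4: 1·4 2·2 4·1  φ→[1+1+2]=4

a_4 = 4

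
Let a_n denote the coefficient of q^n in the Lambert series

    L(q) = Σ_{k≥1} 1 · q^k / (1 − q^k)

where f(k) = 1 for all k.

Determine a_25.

n=25: 25·1 5·5 1·25  f→[1+1+1]=3

a_25 = 3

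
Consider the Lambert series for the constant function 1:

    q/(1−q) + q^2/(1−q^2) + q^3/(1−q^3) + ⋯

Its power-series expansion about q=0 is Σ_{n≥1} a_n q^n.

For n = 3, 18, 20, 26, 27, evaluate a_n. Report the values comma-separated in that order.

2, 6, 6, 4, 4

[q^3] f(3)=1,f(1)=1 ⇒ 2
d|18:{18,9,6,3,2,1}  Σf=1+1+1+1+1+1=6
d|20:{1,2,4,5,10,20}  Σf=1+1+1+1+1+1=6
d|26:{1,2,13,26}  Σf=1+1+1+1=4
d|27:{27,9,3,1}  Σf=1+1+1+1=4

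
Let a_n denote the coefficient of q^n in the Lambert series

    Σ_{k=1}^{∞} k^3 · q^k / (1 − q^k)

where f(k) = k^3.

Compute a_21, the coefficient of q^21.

a_21 = 9632

[q^21] f(1)=1,f(3)=27,f(7)=343,f(21)=9261 ⇒ 9632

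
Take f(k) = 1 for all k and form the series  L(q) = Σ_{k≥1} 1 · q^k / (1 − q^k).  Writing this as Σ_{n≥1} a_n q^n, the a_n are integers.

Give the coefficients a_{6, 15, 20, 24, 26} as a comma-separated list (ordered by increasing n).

[q^6] f(1)=1,f(2)=1,f(3)=1,f(6)=1 ⇒ 4
q^15  k|15↦f(k): 15:1 5:1 3:1 1:1  a_15=4
[q^20] f(1)=1,f(2)=1,f(4)=1,f(5)=1,f(10)=1,f(20)=1 ⇒ 6
[q^24] f(24)=1,f(12)=1,f(8)=1,f(6)=1,f(4)=1,f(3)=1,f(2)=1,f(1)=1 ⇒ 8
n=26: 1·26 2·13 13·2 26·1  f→[1+1+1+1]=4

4, 4, 6, 8, 4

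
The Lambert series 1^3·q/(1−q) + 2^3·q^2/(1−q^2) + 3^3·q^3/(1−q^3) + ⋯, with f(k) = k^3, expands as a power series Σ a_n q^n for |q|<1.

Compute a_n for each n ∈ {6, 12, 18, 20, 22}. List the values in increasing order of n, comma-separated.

[q^6] f(6)=216,f(3)=27,f(2)=8,f(1)=1 ⇒ 252
n=12: 12·1 6·2 4·3 3·4 2·6 1·12  f→[1728+216+64+27+8+1]=2044
q^18  k|18↦f(k): 18:5832 9:729 6:216 3:27 2:8 1:1  a_18=6813
q^20  k|20↦f(k): 20:8000 10:1000 5:125 4:64 2:8 1:1  a_20=9198
[q^22] f(22)=10648,f(11)=1331,f(2)=8,f(1)=1 ⇒ 11988

252, 2044, 6813, 9198, 11988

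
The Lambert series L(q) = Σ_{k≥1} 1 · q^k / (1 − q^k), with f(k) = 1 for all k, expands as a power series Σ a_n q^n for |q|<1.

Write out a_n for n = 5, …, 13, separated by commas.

2, 4, 2, 4, 3, 4, 2, 6, 2

d|5:{1,5}  Σf=1+1=2
d|6:{1,2,3,6}  Σf=1+1+1+1=4
[q^7] f(7)=1,f(1)=1 ⇒ 2
[q^8] f(1)=1,f(2)=1,f(4)=1,f(8)=1 ⇒ 4
d|9:{1,3,9}  Σf=1+1+1=3
d|10:{10,5,2,1}  Σf=1+1+1+1=4
n=11: 11·1 1·11  f→[1+1]=2
n=12: 12·1 6·2 4·3 3·4 2·6 1·12  f→[1+1+1+1+1+1]=6
n=13: 13·1 1·13  f→[1+1]=2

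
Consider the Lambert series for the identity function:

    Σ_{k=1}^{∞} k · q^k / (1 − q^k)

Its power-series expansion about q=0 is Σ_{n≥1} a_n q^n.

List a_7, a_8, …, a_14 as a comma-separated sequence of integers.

8, 15, 13, 18, 12, 28, 14, 24

d|7:{1,7}  Σf=1+7=8
q^8  k|8↦f(k): 8:8 4:4 2:2 1:1  a_8=15
q^9  k|9↦f(k): 9:9 3:3 1:1  a_9=13
d|10:{1,2,5,10}  Σf=1+2+5+10=18
[q^11] f(1)=1,f(11)=11 ⇒ 12
[q^12] f(12)=12,f(6)=6,f(4)=4,f(3)=3,f(2)=2,f(1)=1 ⇒ 28
d|13:{1,13}  Σf=1+13=14
n=14: 14·1 7·2 2·7 1·14  f→[14+7+2+1]=24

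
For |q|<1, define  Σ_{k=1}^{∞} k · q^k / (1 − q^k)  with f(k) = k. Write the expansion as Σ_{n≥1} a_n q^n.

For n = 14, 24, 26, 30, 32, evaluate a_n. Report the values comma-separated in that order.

24, 60, 42, 72, 63

d|14:{14,7,2,1}  Σf=14+7+2+1=24
q^24  k|24↦f(k): 1:1 2:2 3:3 4:4 6:6 8:8 12:12 24:24  a_24=60
q^26  k|26↦f(k): 1:1 2:2 13:13 26:26  a_26=42
q^30  k|30↦f(k): 30:30 15:15 10:10 6:6 5:5 3:3 2:2 1:1  a_30=72
n=32: 32·1 16·2 8·4 4·8 2·16 1·32  f→[32+16+8+4+2+1]=63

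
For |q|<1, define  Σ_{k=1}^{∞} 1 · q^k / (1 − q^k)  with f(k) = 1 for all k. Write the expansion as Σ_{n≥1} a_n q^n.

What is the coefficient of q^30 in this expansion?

a_30 = 8

n=30: 30·1 15·2 10·3 6·5 5·6 3·10 2·15 1·30  f→[1+1+1+1+1+1+1+1]=8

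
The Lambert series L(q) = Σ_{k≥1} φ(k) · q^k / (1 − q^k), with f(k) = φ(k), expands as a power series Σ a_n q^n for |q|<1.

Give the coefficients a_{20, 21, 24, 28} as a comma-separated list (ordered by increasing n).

n=20: 20·1 10·2 5·4 4·5 2·10 1·20  φ→[8+4+4+2+1+1]=20
q^21  k|21↦φ(k): 21:12 7:6 3:2 1:1  a_21=21
[q^24] φ(24)=8,φ(12)=4,φ(8)=4,φ(6)=2,φ(4)=2,φ(3)=2,φ(2)=1,φ(1)=1 ⇒ 24
[q^28] φ(28)=12,φ(14)=6,φ(7)=6,φ(4)=2,φ(2)=1,φ(1)=1 ⇒ 28

20, 21, 24, 28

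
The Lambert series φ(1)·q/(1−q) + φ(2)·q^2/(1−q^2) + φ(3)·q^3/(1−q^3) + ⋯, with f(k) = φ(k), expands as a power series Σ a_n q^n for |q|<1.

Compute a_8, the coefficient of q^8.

n=8: 1·8 2·4 4·2 8·1  φ→[1+1+2+4]=8

a_8 = 8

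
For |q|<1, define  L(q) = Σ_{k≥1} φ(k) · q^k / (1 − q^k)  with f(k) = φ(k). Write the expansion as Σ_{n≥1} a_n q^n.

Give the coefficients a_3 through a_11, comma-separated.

d|3:{1,3}  Σφ=1+2=3
d|4:{4,2,1}  Σφ=2+1+1=4
n=5: 1·5 5·1  φ→[1+4]=5
q^6  k|6↦φ(k): 1:1 2:1 3:2 6:2  a_6=6
n=7: 1·7 7·1  φ→[1+6]=7
[q^8] φ(1)=1,φ(2)=1,φ(4)=2,φ(8)=4 ⇒ 8
n=9: 9·1 3·3 1·9  φ→[6+2+1]=9
n=10: 1·10 2·5 5·2 10·1  φ→[1+1+4+4]=10
d|11:{11,1}  Σφ=10+1=11

3, 4, 5, 6, 7, 8, 9, 10, 11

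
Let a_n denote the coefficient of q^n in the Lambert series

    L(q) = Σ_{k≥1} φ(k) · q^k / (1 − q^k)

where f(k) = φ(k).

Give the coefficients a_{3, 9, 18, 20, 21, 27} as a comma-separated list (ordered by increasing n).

q^3  k|3↦φ(k): 3:2 1:1  a_3=3
n=9: 9·1 3·3 1·9  φ→[6+2+1]=9
n=18: 1·18 2·9 3·6 6·3 9·2 18·1  φ→[1+1+2+2+6+6]=18
n=20: 20·1 10·2 5·4 4·5 2·10 1·20  φ→[8+4+4+2+1+1]=20
[q^21] φ(1)=1,φ(3)=2,φ(7)=6,φ(21)=12 ⇒ 21
q^27  k|27↦φ(k): 27:18 9:6 3:2 1:1  a_27=27

3, 9, 18, 20, 21, 27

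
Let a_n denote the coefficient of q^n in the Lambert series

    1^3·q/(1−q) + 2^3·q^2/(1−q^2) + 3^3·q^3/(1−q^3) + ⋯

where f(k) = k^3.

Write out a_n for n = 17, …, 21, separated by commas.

q^17  k|17↦f(k): 17:4913 1:1  a_17=4914
d|18:{18,9,6,3,2,1}  Σf=5832+729+216+27+8+1=6813
q^19  k|19↦f(k): 1:1 19:6859  a_19=6860
[q^20] f(20)=8000,f(10)=1000,f(5)=125,f(4)=64,f(2)=8,f(1)=1 ⇒ 9198
[q^21] f(21)=9261,f(7)=343,f(3)=27,f(1)=1 ⇒ 9632

4914, 6813, 6860, 9198, 9632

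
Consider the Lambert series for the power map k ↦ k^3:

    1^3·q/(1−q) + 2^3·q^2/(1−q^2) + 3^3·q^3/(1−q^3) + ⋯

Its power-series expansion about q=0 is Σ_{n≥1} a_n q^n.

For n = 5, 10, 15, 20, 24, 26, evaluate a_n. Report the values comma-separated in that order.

n=5: 5·1 1·5  f→[125+1]=126
q^10  k|10↦f(k): 1:1 2:8 5:125 10:1000  a_10=1134
d|15:{15,5,3,1}  Σf=3375+125+27+1=3528
[q^20] f(20)=8000,f(10)=1000,f(5)=125,f(4)=64,f(2)=8,f(1)=1 ⇒ 9198
d|24:{24,12,8,6,4,3,2,1}  Σf=13824+1728+512+216+64+27+8+1=16380
d|26:{1,2,13,26}  Σf=1+8+2197+17576=19782

126, 1134, 3528, 9198, 16380, 19782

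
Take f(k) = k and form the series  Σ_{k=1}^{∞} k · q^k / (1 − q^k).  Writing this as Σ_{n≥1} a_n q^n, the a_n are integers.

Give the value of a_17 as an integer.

d|17:{1,17}  Σf=1+17=18

a_17 = 18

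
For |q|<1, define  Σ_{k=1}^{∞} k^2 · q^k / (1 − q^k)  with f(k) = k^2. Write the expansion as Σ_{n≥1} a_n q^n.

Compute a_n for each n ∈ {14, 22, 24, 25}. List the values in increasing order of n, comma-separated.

250, 610, 850, 651

q^14  k|14↦f(k): 14:196 7:49 2:4 1:1  a_14=250
d|22:{1,2,11,22}  Σf=1+4+121+484=610
[q^24] f(1)=1,f(2)=4,f(3)=9,f(4)=16,f(6)=36,f(8)=64,f(12)=144,f(24)=576 ⇒ 850
d|25:{1,5,25}  Σf=1+25+625=651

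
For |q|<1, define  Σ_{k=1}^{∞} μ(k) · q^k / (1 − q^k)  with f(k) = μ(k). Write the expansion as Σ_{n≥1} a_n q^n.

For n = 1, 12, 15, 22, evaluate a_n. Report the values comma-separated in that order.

d|1:{1}  Σμ=1=1
q^12  k|12↦μ(k): 12:0 6:1 4:0 3:-1 2:-1 1:1  a_12=0
[q^15] μ(1)=1,μ(3)=-1,μ(5)=-1,μ(15)=1 ⇒ 0
[q^22] μ(22)=1,μ(11)=-1,μ(2)=-1,μ(1)=1 ⇒ 0

1, 0, 0, 0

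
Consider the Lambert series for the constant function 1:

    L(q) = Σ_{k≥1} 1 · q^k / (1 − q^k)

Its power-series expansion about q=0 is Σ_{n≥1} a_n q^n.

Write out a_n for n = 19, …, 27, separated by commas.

2, 6, 4, 4, 2, 8, 3, 4, 4

n=19: 1·19 19·1  f→[1+1]=2
d|20:{1,2,4,5,10,20}  Σf=1+1+1+1+1+1=6
d|21:{1,3,7,21}  Σf=1+1+1+1=4
[q^22] f(1)=1,f(2)=1,f(11)=1,f(22)=1 ⇒ 4
d|23:{23,1}  Σf=1+1=2
q^24  k|24↦f(k): 1:1 2:1 3:1 4:1 6:1 8:1 12:1 24:1  a_24=8
n=25: 1·25 5·5 25·1  f→[1+1+1]=3
n=26: 1·26 2·13 13·2 26·1  f→[1+1+1+1]=4
n=27: 27·1 9·3 3·9 1·27  f→[1+1+1+1]=4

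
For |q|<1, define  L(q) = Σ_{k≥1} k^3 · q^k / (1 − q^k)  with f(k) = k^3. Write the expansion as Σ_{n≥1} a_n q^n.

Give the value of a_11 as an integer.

q^11  k|11↦f(k): 11:1331 1:1  a_11=1332

a_11 = 1332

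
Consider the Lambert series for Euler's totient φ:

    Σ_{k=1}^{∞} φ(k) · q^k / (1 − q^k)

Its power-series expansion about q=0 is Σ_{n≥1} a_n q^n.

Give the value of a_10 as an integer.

[q^10] φ(1)=1,φ(2)=1,φ(5)=4,φ(10)=4 ⇒ 10

a_10 = 10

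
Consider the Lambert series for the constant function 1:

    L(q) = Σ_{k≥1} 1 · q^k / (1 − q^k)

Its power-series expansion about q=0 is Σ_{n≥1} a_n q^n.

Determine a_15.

a_15 = 4

n=15: 15·1 5·3 3·5 1·15  f→[1+1+1+1]=4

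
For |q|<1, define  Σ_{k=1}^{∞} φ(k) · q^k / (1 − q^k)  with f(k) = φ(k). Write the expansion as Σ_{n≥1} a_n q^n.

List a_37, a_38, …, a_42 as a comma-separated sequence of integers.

d|37:{37,1}  Σφ=36+1=37
[q^38] φ(38)=18,φ(19)=18,φ(2)=1,φ(1)=1 ⇒ 38
n=39: 1·39 3·13 13·3 39·1  φ→[1+2+12+24]=39
[q^40] φ(40)=16,φ(20)=8,φ(10)=4,φ(8)=4,φ(5)=4,φ(4)=2,φ(2)=1,φ(1)=1 ⇒ 40
q^41  k|41↦φ(k): 41:40 1:1  a_41=41
n=42: 1·42 2·21 3·14 6·7 7·6 14·3 21·2 42·1  φ→[1+1+2+2+6+6+12+12]=42

37, 38, 39, 40, 41, 42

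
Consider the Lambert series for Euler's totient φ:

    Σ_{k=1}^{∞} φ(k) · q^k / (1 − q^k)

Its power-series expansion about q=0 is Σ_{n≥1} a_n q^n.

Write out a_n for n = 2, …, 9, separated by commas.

n=2: 2·1 1·2  φ→[1+1]=2
q^3  k|3↦φ(k): 1:1 3:2  a_3=3
d|4:{1,2,4}  Σφ=1+1+2=4
[q^5] φ(5)=4,φ(1)=1 ⇒ 5
n=6: 1·6 2·3 3·2 6·1  φ→[1+1+2+2]=6
[q^7] φ(1)=1,φ(7)=6 ⇒ 7
n=8: 8·1 4·2 2·4 1·8  φ→[4+2+1+1]=8
[q^9] φ(9)=6,φ(3)=2,φ(1)=1 ⇒ 9

2, 3, 4, 5, 6, 7, 8, 9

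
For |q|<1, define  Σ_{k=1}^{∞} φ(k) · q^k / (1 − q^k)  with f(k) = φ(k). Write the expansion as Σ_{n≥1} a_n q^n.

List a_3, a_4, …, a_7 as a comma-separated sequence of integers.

d|3:{3,1}  Σφ=2+1=3
n=4: 1·4 2·2 4·1  φ→[1+1+2]=4
n=5: 5·1 1·5  φ→[4+1]=5
n=6: 6·1 3·2 2·3 1·6  φ→[2+2+1+1]=6
d|7:{7,1}  Σφ=6+1=7

3, 4, 5, 6, 7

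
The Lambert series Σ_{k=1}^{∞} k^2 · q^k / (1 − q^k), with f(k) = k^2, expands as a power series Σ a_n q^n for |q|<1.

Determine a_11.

d|11:{1,11}  Σf=1+121=122

a_11 = 122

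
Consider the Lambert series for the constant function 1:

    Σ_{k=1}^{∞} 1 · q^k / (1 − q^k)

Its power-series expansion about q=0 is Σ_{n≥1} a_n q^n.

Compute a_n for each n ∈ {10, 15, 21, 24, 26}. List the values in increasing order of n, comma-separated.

[q^10] f(10)=1,f(5)=1,f(2)=1,f(1)=1 ⇒ 4
q^15  k|15↦f(k): 15:1 5:1 3:1 1:1  a_15=4
d|21:{1,3,7,21}  Σf=1+1+1+1=4
n=24: 1·24 2·12 3·8 4·6 6·4 8·3 12·2 24·1  f→[1+1+1+1+1+1+1+1]=8
[q^26] f(26)=1,f(13)=1,f(2)=1,f(1)=1 ⇒ 4

4, 4, 4, 8, 4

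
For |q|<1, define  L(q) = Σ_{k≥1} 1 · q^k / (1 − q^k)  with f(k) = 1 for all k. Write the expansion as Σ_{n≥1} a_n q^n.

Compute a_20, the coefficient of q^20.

[q^20] f(1)=1,f(2)=1,f(4)=1,f(5)=1,f(10)=1,f(20)=1 ⇒ 6

a_20 = 6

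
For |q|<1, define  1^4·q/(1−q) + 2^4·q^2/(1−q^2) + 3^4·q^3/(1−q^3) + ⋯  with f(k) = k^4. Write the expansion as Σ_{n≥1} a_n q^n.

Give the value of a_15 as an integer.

d|15:{1,3,5,15}  Σf=1+81+625+50625=51332

a_15 = 51332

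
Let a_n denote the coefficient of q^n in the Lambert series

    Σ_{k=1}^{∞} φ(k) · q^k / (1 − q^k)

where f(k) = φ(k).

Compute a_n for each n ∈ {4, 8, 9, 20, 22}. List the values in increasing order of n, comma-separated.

n=4: 1·4 2·2 4·1  φ→[1+1+2]=4
n=8: 8·1 4·2 2·4 1·8  φ→[4+2+1+1]=8
q^9  k|9↦φ(k): 1:1 3:2 9:6  a_9=9
[q^20] φ(1)=1,φ(2)=1,φ(4)=2,φ(5)=4,φ(10)=4,φ(20)=8 ⇒ 20
q^22  k|22↦φ(k): 22:10 11:10 2:1 1:1  a_22=22

4, 8, 9, 20, 22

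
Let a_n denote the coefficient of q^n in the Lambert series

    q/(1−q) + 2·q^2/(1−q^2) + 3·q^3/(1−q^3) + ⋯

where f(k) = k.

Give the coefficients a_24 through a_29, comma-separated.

60, 31, 42, 40, 56, 30

n=24: 1·24 2·12 3·8 4·6 6·4 8·3 12·2 24·1  f→[1+2+3+4+6+8+12+24]=60
d|25:{1,5,25}  Σf=1+5+25=31
d|26:{1,2,13,26}  Σf=1+2+13+26=42
n=27: 1·27 3·9 9·3 27·1  f→[1+3+9+27]=40
n=28: 1·28 2·14 4·7 7·4 14·2 28·1  f→[1+2+4+7+14+28]=56
d|29:{1,29}  Σf=1+29=30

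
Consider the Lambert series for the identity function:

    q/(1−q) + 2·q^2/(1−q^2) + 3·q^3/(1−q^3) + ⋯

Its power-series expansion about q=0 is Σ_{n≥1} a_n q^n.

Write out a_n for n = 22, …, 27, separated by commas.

q^22  k|22↦f(k): 1:1 2:2 11:11 22:22  a_22=36
n=23: 1·23 23·1  f→[1+23]=24
d|24:{1,2,3,4,6,8,12,24}  Σf=1+2+3+4+6+8+12+24=60
q^25  k|25↦f(k): 1:1 5:5 25:25  a_25=31
d|26:{26,13,2,1}  Σf=26+13+2+1=42
[q^27] f(27)=27,f(9)=9,f(3)=3,f(1)=1 ⇒ 40

36, 24, 60, 31, 42, 40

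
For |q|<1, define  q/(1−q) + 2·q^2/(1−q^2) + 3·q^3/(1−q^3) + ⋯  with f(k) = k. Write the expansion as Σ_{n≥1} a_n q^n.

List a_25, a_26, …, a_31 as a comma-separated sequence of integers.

31, 42, 40, 56, 30, 72, 32

[q^25] f(1)=1,f(5)=5,f(25)=25 ⇒ 31
[q^26] f(1)=1,f(2)=2,f(13)=13,f(26)=26 ⇒ 42
d|27:{1,3,9,27}  Σf=1+3+9+27=40
q^28  k|28↦f(k): 1:1 2:2 4:4 7:7 14:14 28:28  a_28=56
[q^29] f(29)=29,f(1)=1 ⇒ 30
d|30:{1,2,3,5,6,10,15,30}  Σf=1+2+3+5+6+10+15+30=72
d|31:{1,31}  Σf=1+31=32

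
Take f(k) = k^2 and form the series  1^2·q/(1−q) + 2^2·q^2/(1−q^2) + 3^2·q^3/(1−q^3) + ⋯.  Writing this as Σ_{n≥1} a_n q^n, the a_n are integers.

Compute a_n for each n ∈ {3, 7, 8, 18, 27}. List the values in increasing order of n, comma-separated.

10, 50, 85, 455, 820

d|3:{1,3}  Σf=1+9=10
[q^7] f(1)=1,f(7)=49 ⇒ 50
d|8:{1,2,4,8}  Σf=1+4+16+64=85
[q^18] f(18)=324,f(9)=81,f(6)=36,f(3)=9,f(2)=4,f(1)=1 ⇒ 455
q^27  k|27↦f(k): 27:729 9:81 3:9 1:1  a_27=820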